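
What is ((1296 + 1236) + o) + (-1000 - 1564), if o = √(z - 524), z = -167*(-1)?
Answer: -32 + I*√357 ≈ -32.0 + 18.894*I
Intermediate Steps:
z = 167
o = I*√357 (o = √(167 - 524) = √(-357) = I*√357 ≈ 18.894*I)
((1296 + 1236) + o) + (-1000 - 1564) = ((1296 + 1236) + I*√357) + (-1000 - 1564) = (2532 + I*√357) - 2564 = -32 + I*√357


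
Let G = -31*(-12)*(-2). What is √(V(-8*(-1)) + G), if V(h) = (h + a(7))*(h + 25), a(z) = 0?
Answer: 4*I*√30 ≈ 21.909*I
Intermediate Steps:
G = -744 (G = 372*(-2) = -744)
V(h) = h*(25 + h) (V(h) = (h + 0)*(h + 25) = h*(25 + h))
√(V(-8*(-1)) + G) = √((-8*(-1))*(25 - 8*(-1)) - 744) = √(8*(25 + 8) - 744) = √(8*33 - 744) = √(264 - 744) = √(-480) = 4*I*√30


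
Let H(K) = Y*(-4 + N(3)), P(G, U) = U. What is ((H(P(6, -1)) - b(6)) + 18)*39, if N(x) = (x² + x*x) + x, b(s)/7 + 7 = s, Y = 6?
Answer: 4953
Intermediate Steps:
b(s) = -49 + 7*s
N(x) = x + 2*x² (N(x) = (x² + x²) + x = 2*x² + x = x + 2*x²)
H(K) = 102 (H(K) = 6*(-4 + 3*(1 + 2*3)) = 6*(-4 + 3*(1 + 6)) = 6*(-4 + 3*7) = 6*(-4 + 21) = 6*17 = 102)
((H(P(6, -1)) - b(6)) + 18)*39 = ((102 - (-49 + 7*6)) + 18)*39 = ((102 - (-49 + 42)) + 18)*39 = ((102 - 1*(-7)) + 18)*39 = ((102 + 7) + 18)*39 = (109 + 18)*39 = 127*39 = 4953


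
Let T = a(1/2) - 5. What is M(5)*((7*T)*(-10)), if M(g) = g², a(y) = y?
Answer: 7875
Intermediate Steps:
T = -9/2 (T = 1/2 - 5 = ½ - 5 = -9/2 ≈ -4.5000)
M(5)*((7*T)*(-10)) = 5²*((7*(-9/2))*(-10)) = 25*(-63/2*(-10)) = 25*315 = 7875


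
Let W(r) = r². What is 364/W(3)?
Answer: 364/9 ≈ 40.444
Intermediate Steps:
364/W(3) = 364/(3²) = 364/9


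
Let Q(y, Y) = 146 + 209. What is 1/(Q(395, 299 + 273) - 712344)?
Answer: -1/711989 ≈ -1.4045e-6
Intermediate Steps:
Q(y, Y) = 355
1/(Q(395, 299 + 273) - 712344) = 1/(355 - 712344) = 1/(-711989) = -1/711989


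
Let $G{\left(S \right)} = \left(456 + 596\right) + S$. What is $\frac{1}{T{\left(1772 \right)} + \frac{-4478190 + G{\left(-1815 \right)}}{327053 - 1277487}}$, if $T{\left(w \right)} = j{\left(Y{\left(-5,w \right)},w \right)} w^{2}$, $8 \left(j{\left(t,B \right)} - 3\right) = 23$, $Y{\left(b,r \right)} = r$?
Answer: $\frac{950434}{17533046353157} \approx 5.4208 \cdot 10^{-8}$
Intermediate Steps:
$G{\left(S \right)} = 1052 + S$
$j{\left(t,B \right)} = \frac{47}{8}$ ($j{\left(t,B \right)} = 3 + \frac{1}{8} \cdot 23 = 3 + \frac{23}{8} = \frac{47}{8}$)
$T{\left(w \right)} = \frac{47 w^{2}}{8}$
$\frac{1}{T{\left(1772 \right)} + \frac{-4478190 + G{\left(-1815 \right)}}{327053 - 1277487}} = \frac{1}{\frac{47 \cdot 1772^{2}}{8} + \frac{-4478190 + \left(1052 - 1815\right)}{327053 - 1277487}} = \frac{1}{\frac{47}{8} \cdot 3139984 + \frac{-4478190 - 763}{327053 - 1277487}} = \frac{1}{18447406 - \frac{4478953}{-950434}} = \frac{1}{18447406 - - \frac{4478953}{950434}} = \frac{1}{18447406 + \frac{4478953}{950434}} = \frac{1}{\frac{17533046353157}{950434}} = \frac{950434}{17533046353157}$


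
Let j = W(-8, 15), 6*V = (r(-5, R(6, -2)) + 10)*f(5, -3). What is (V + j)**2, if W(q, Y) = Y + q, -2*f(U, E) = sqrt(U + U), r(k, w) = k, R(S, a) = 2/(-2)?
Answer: 3653/72 - 35*sqrt(10)/6 ≈ 32.289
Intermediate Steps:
R(S, a) = -1 (R(S, a) = 2*(-1/2) = -1)
f(U, E) = -sqrt(2)*sqrt(U)/2 (f(U, E) = -sqrt(U + U)/2 = -sqrt(2)*sqrt(U)/2)
V = -5*sqrt(10)/12 (V = ((-5 + 10)*(-sqrt(2)*sqrt(5)/2))/6 = (5*(-sqrt(10)/2))/6 = (-5*sqrt(10)/2)/6 = -5*sqrt(10)/12 ≈ -1.3176)
j = 7 (j = 15 - 8 = 7)
(V + j)**2 = (-5*sqrt(10)/12 + 7)**2 = (7 - 5*sqrt(10)/12)**2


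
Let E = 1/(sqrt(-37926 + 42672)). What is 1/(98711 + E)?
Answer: 468482406/46244366778665 - sqrt(4746)/46244366778665 ≈ 1.0131e-5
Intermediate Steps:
E = sqrt(4746)/4746 (E = 1/(sqrt(4746)) = sqrt(4746)/4746 ≈ 0.014516)
1/(98711 + E) = 1/(98711 + sqrt(4746)/4746)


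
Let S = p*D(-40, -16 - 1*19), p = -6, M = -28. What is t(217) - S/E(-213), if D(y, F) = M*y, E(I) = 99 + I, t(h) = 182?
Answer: 2338/19 ≈ 123.05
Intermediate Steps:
D(y, F) = -28*y
S = -6720 (S = -(-168)*(-40) = -6*1120 = -6720)
t(217) - S/E(-213) = 182 - (-6720)/(99 - 213) = 182 - (-6720)/(-114) = 182 - (-6720)*(-1)/114 = 182 - 1*1120/19 = 182 - 1120/19 = 2338/19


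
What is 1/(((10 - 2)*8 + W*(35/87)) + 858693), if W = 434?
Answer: 87/74727049 ≈ 1.1642e-6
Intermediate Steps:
1/(((10 - 2)*8 + W*(35/87)) + 858693) = 1/(((10 - 2)*8 + 434*(35/87)) + 858693) = 1/((8*8 + 434*(35*(1/87))) + 858693) = 1/((64 + 434*(35/87)) + 858693) = 1/((64 + 15190/87) + 858693) = 1/(20758/87 + 858693) = 1/(74727049/87) = 87/74727049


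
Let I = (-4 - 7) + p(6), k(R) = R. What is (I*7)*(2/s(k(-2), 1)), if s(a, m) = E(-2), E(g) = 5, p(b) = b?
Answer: -14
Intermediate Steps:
I = -5 (I = (-4 - 7) + 6 = -11 + 6 = -5)
s(a, m) = 5
(I*7)*(2/s(k(-2), 1)) = (-5*7)*(2/5) = -70/5 = -35*⅖ = -14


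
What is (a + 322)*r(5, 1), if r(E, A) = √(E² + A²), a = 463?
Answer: 785*√26 ≈ 4002.7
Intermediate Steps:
r(E, A) = √(A² + E²)
(a + 322)*r(5, 1) = (463 + 322)*√(1² + 5²) = 785*√(1 + 25) = 785*√26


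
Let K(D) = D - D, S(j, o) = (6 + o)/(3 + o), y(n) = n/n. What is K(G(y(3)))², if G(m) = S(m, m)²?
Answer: 0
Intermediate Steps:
y(n) = 1
S(j, o) = (6 + o)/(3 + o)
G(m) = (6 + m)²/(3 + m)² (G(m) = ((6 + m)/(3 + m))² = (6 + m)²/(3 + m)²)
K(D) = 0
K(G(y(3)))² = 0² = 0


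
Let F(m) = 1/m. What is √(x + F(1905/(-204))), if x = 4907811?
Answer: √1978952047295/635 ≈ 2215.4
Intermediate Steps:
√(x + F(1905/(-204))) = √(4907811 + 1/(1905/(-204))) = √(4907811 + 1/(1905*(-1/204))) = √(4907811 + 1/(-635/68)) = √(4907811 - 68/635) = √(3116459917/635) = √1978952047295/635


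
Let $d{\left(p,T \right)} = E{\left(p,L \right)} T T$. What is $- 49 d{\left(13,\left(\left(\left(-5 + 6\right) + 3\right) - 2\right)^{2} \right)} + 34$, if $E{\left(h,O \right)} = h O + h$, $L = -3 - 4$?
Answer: $61186$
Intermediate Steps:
$L = -7$
$E{\left(h,O \right)} = h + O h$ ($E{\left(h,O \right)} = O h + h = h + O h$)
$d{\left(p,T \right)} = - 6 p T^{2}$ ($d{\left(p,T \right)} = p \left(1 - 7\right) T T = p \left(-6\right) T T = - 6 p T T = - 6 T p T = - 6 p T^{2}$)
$- 49 d{\left(13,\left(\left(\left(-5 + 6\right) + 3\right) - 2\right)^{2} \right)} + 34 = - 49 \left(\left(-6\right) 13 \left(\left(\left(\left(-5 + 6\right) + 3\right) - 2\right)^{2}\right)^{2}\right) + 34 = - 49 \left(\left(-6\right) 13 \left(\left(\left(1 + 3\right) - 2\right)^{2}\right)^{2}\right) + 34 = - 49 \left(\left(-6\right) 13 \left(\left(4 - 2\right)^{2}\right)^{2}\right) + 34 = - 49 \left(\left(-6\right) 13 \left(2^{2}\right)^{2}\right) + 34 = - 49 \left(\left(-6\right) 13 \cdot 4^{2}\right) + 34 = - 49 \left(\left(-6\right) 13 \cdot 16\right) + 34 = \left(-49\right) \left(-1248\right) + 34 = 61152 + 34 = 61186$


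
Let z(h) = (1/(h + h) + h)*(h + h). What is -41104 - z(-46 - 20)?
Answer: -49817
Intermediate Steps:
z(h) = 2*h*(h + 1/(2*h)) (z(h) = (1/(2*h) + h)*(2*h) = (h + 1/(2*h))*(2*h) = 2*h*(h + 1/(2*h)))
-41104 - z(-46 - 20) = -41104 - (1 + 2*(-46 - 20)**2) = -41104 - (1 + 2*(-66)**2) = -41104 - (1 + 2*4356) = -41104 - (1 + 8712) = -41104 - 1*8713 = -41104 - 8713 = -49817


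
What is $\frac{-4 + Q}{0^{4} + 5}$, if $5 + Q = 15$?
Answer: $\frac{6}{5} \approx 1.2$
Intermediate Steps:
$Q = 10$ ($Q = -5 + 15 = 10$)
$\frac{-4 + Q}{0^{4} + 5} = \frac{-4 + 10}{0^{4} + 5} = \frac{1}{0 + 5} \cdot 6 = \frac{1}{5} \cdot 6 = \frac{6}{5}$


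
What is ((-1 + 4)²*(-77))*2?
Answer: -1386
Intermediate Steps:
((-1 + 4)²*(-77))*2 = (3²*(-77))*2 = (9*(-77))*2 = -693*2 = -1386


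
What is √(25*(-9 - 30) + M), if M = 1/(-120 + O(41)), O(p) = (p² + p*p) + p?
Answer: 2*I*√53615477/469 ≈ 31.225*I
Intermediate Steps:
O(p) = p + 2*p² (O(p) = (p² + p²) + p = 2*p² + p = p + 2*p²)
M = 1/3283 (M = 1/(-120 + 41*(1 + 2*41)) = 1/(-120 + 41*(1 + 82)) = 1/(-120 + 41*83) = 1/(-120 + 3403) = 1/3283 ≈ 0.00030460)
√(25*(-9 - 30) + M) = √(25*(-9 - 30) + 1/3283) = √(25*(-39) + 1/3283) = √(-975 + 1/3283) = √(-3200924/3283) = 2*I*√53615477/469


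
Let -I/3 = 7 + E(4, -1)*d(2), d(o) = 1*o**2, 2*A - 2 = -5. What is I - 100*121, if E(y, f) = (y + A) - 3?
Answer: -12115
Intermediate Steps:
A = -3/2 (A = 1 + (1/2)*(-5) = 1 - 5/2 = -3/2 ≈ -1.5000)
d(o) = o**2
E(y, f) = -9/2 + y (E(y, f) = (y - 3/2) - 3 = (-3/2 + y) - 3 = -9/2 + y)
I = -15 (I = -3*(7 + (-9/2 + 4)*2**2) = -3*(7 - 1/2*4) = -3*(7 - 2) = -3*5 = -15)
I - 100*121 = -15 - 100*121 = -15 - 12100 = -12115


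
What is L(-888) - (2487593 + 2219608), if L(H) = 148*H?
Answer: -4838625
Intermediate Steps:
L(-888) - (2487593 + 2219608) = 148*(-888) - (2487593 + 2219608) = -131424 - 1*4707201 = -131424 - 4707201 = -4838625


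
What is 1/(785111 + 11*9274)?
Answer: 1/887125 ≈ 1.1272e-6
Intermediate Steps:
1/(785111 + 11*9274) = 1/(785111 + 102014) = 1/887125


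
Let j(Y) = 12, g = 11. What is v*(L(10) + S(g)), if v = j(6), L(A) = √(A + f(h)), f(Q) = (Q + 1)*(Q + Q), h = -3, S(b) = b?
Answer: 132 + 12*√22 ≈ 188.28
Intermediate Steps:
f(Q) = 2*Q*(1 + Q) (f(Q) = (1 + Q)*(2*Q) = 2*Q*(1 + Q))
L(A) = √(12 + A) (L(A) = √(A + 2*(-3)*(1 - 3)) = √(A + 2*(-3)*(-2)) = √(A + 12) = √(12 + A))
v = 12
v*(L(10) + S(g)) = 12*(√(12 + 10) + 11) = 12*(√22 + 11) = 12*(11 + √22) = 132 + 12*√22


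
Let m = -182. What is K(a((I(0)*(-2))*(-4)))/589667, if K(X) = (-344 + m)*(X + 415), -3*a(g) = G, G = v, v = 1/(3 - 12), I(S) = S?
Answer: -453412/1224693 ≈ -0.37022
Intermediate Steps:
v = -⅑ (v = 1/(-9) = -⅑ ≈ -0.11111)
G = -⅑ ≈ -0.11111
a(g) = 1/27 (a(g) = -⅓*(-⅑) = 1/27)
K(X) = -218290 - 526*X (K(X) = (-344 - 182)*(X + 415) = -526*(415 + X) = -218290 - 526*X)
K(a((I(0)*(-2))*(-4)))/589667 = (-218290 - 526*1/27)/589667 = (-218290 - 526/27)*(1/589667) = -5894356/27*1/589667 = -453412/1224693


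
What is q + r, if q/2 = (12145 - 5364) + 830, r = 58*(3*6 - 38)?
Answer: 14062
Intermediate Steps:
r = -1160 (r = 58*(18 - 38) = 58*(-20) = -1160)
q = 15222 (q = 2*((12145 - 5364) + 830) = 2*(6781 + 830) = 2*7611 = 15222)
q + r = 15222 - 1160 = 14062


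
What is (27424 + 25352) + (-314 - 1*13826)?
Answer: 38636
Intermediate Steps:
(27424 + 25352) + (-314 - 1*13826) = 52776 + (-314 - 13826) = 52776 - 14140 = 38636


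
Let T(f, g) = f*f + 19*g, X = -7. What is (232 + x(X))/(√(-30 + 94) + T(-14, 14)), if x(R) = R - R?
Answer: 116/235 ≈ 0.49362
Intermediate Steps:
T(f, g) = f² + 19*g
x(R) = 0
(232 + x(X))/(√(-30 + 94) + T(-14, 14)) = (232 + 0)/(√(-30 + 94) + ((-14)² + 19*14)) = 232/(√64 + (196 + 266)) = 232/(8 + 462) = 232/470 = 232*(1/470) = 116/235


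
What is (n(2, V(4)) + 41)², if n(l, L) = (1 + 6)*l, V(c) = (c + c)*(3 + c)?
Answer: 3025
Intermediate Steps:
V(c) = 2*c*(3 + c) (V(c) = (2*c)*(3 + c) = 2*c*(3 + c))
n(l, L) = 7*l
(n(2, V(4)) + 41)² = (7*2 + 41)² = (14 + 41)² = 55² = 3025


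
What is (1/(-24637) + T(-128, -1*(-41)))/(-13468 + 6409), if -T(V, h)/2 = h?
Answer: 2020235/173912583 ≈ 0.011616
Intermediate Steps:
T(V, h) = -2*h
(1/(-24637) + T(-128, -1*(-41)))/(-13468 + 6409) = (1/(-24637) - (-2)*(-41))/(-13468 + 6409) = (-1/24637 - 2*41)/(-7059) = (-1/24637 - 82)*(-1/7059) = -2020235/24637*(-1/7059) = 2020235/173912583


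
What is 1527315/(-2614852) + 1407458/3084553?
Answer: -1030789698979/8065649581156 ≈ -0.12780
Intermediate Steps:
1527315/(-2614852) + 1407458/3084553 = 1527315*(-1/2614852) + 1407458*(1/3084553) = -1527315/2614852 + 1407458/3084553 = -1030789698979/8065649581156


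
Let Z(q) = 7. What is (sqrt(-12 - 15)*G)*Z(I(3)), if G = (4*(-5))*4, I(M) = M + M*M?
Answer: -1680*I*sqrt(3) ≈ -2909.8*I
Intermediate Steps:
I(M) = M + M**2
G = -80 (G = -20*4 = -80)
(sqrt(-12 - 15)*G)*Z(I(3)) = (sqrt(-12 - 15)*(-80))*7 = (sqrt(-27)*(-80))*7 = ((3*I*sqrt(3))*(-80))*7 = -240*I*sqrt(3)*7 = -1680*I*sqrt(3)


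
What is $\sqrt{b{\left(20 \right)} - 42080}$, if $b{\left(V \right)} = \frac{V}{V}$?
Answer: $i \sqrt{42079} \approx 205.13 i$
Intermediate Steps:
$b{\left(V \right)} = 1$
$\sqrt{b{\left(20 \right)} - 42080} = \sqrt{1 - 42080} = \sqrt{-42079} = i \sqrt{42079}$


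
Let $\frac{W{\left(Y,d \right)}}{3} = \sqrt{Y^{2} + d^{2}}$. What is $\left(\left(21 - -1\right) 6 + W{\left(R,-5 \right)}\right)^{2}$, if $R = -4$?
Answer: $17793 + 792 \sqrt{41} \approx 22864.0$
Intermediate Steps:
$W{\left(Y,d \right)} = 3 \sqrt{Y^{2} + d^{2}}$
$\left(\left(21 - -1\right) 6 + W{\left(R,-5 \right)}\right)^{2} = \left(\left(21 - -1\right) 6 + 3 \sqrt{\left(-4\right)^{2} + \left(-5\right)^{2}}\right)^{2} = \left(\left(21 + 1\right) 6 + 3 \sqrt{16 + 25}\right)^{2} = \left(22 \cdot 6 + 3 \sqrt{41}\right)^{2} = \left(132 + 3 \sqrt{41}\right)^{2}$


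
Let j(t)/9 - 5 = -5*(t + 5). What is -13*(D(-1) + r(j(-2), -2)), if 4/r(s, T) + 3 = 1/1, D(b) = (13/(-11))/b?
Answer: 117/11 ≈ 10.636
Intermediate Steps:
j(t) = -180 - 45*t (j(t) = 45 + 9*(-5*(t + 5)) = 45 + 9*(-5*(5 + t)) = 45 + 9*(-25 - 5*t) = 45 + (-225 - 45*t) = -180 - 45*t)
D(b) = -13/(11*b) (D(b) = (13*(-1/11))/b = -13/(11*b))
r(s, T) = -2 (r(s, T) = 4/(-3 + 1/1) = 4/(-3 + 1) = 4/(-2) = 4*(-½) = -2)
-13*(D(-1) + r(j(-2), -2)) = -13*(-13/11/(-1) - 2) = -13*(-13/11*(-1) - 2) = -13*(13/11 - 2) = -13*(-9/11) = 117/11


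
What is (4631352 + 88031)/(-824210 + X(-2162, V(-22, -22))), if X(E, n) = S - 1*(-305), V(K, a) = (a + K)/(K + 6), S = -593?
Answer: -4719383/824498 ≈ -5.7239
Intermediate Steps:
V(K, a) = (K + a)/(6 + K)
X(E, n) = -288 (X(E, n) = -593 - 1*(-305) = -593 + 305 = -288)
(4631352 + 88031)/(-824210 + X(-2162, V(-22, -22))) = (4631352 + 88031)/(-824210 - 288) = 4719383/(-824498) = 4719383*(-1/824498) = -4719383/824498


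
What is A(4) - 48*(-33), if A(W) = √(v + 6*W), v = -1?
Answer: 1584 + √23 ≈ 1588.8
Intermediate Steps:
A(W) = √(-1 + 6*W)
A(4) - 48*(-33) = √(-1 + 6*4) - 48*(-33) = √(-1 + 24) + 1584 = √23 + 1584 = 1584 + √23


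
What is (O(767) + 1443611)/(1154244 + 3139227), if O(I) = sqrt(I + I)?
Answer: 111047/330267 + sqrt(1534)/4293471 ≈ 0.33624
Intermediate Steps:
O(I) = sqrt(2)*sqrt(I) (O(I) = sqrt(2*I) = sqrt(2)*sqrt(I))
(O(767) + 1443611)/(1154244 + 3139227) = (sqrt(2)*sqrt(767) + 1443611)/(1154244 + 3139227) = (sqrt(1534) + 1443611)/4293471 = (1443611 + sqrt(1534))*(1/4293471) = 111047/330267 + sqrt(1534)/4293471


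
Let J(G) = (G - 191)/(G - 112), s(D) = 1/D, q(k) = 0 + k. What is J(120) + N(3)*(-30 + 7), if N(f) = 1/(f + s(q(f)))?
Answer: -631/40 ≈ -15.775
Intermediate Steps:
q(k) = k
N(f) = 1/(f + 1/f)
J(G) = (-191 + G)/(-112 + G)
J(120) + N(3)*(-30 + 7) = (-191 + 120)/(-112 + 120) + (3/(1 + 3²))*(-30 + 7) = -71/8 + (3/(1 + 9))*(-23) = (⅛)*(-71) + (3/10)*(-23) = -71/8 + (3*(⅒))*(-23) = -71/8 + (3/10)*(-23) = -71/8 - 69/10 = -631/40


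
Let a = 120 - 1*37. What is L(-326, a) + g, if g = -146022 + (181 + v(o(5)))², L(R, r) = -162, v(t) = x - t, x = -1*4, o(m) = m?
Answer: -116600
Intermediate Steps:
a = 83 (a = 120 - 37 = 83)
x = -4
v(t) = -4 - t
g = -116438 (g = -146022 + (181 + (-4 - 1*5))² = -146022 + (181 + (-4 - 5))² = -146022 + (181 - 9)² = -146022 + 172² = -146022 + 29584 = -116438)
L(-326, a) + g = -162 - 116438 = -116600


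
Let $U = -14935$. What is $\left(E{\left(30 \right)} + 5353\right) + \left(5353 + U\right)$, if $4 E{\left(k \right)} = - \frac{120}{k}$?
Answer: $-4230$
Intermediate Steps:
$E{\left(k \right)} = - \frac{30}{k}$ ($E{\left(k \right)} = \frac{\left(-120\right) \frac{1}{k}}{4} = - \frac{30}{k}$)
$\left(E{\left(30 \right)} + 5353\right) + \left(5353 + U\right) = \left(- \frac{30}{30} + 5353\right) + \left(5353 - 14935\right) = \left(\left(-30\right) \frac{1}{30} + 5353\right) - 9582 = \left(-1 + 5353\right) - 9582 = 5352 - 9582 = -4230$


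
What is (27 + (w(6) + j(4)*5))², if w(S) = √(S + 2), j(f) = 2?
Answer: 1377 + 148*√2 ≈ 1586.3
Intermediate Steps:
w(S) = √(2 + S)
(27 + (w(6) + j(4)*5))² = (27 + (√(2 + 6) + 2*5))² = (27 + (√8 + 10))² = (27 + (2*√2 + 10))² = (27 + (10 + 2*√2))² = (37 + 2*√2)²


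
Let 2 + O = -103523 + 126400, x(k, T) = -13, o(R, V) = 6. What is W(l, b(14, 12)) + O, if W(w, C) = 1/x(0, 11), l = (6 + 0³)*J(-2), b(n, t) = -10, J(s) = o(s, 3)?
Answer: 297374/13 ≈ 22875.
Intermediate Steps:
J(s) = 6
O = 22875 (O = -2 + (-103523 + 126400) = -2 + 22877 = 22875)
l = 36 (l = (6 + 0³)*6 = (6 + 0)*6 = 6*6 = 36)
W(w, C) = -1/13 (W(w, C) = 1/(-13) = -1/13)
W(l, b(14, 12)) + O = -1/13 + 22875 = 297374/13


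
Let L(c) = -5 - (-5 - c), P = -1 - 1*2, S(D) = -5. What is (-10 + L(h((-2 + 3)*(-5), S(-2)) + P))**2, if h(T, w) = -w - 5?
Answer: 169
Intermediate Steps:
P = -3 (P = -1 - 2 = -3)
h(T, w) = -5 - w
L(c) = c (L(c) = -5 + (5 + c) = c)
(-10 + L(h((-2 + 3)*(-5), S(-2)) + P))**2 = (-10 + ((-5 - 1*(-5)) - 3))**2 = (-10 + ((-5 + 5) - 3))**2 = (-10 + (0 - 3))**2 = (-10 - 3)**2 = (-13)**2 = 169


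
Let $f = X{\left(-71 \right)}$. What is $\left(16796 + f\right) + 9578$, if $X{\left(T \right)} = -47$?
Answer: $26327$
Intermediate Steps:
$f = -47$
$\left(16796 + f\right) + 9578 = \left(16796 - 47\right) + 9578 = 16749 + 9578 = 26327$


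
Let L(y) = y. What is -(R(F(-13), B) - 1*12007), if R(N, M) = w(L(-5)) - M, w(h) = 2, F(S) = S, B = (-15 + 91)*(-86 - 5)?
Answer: 5089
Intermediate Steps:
B = -6916 (B = 76*(-91) = -6916)
R(N, M) = 2 - M
-(R(F(-13), B) - 1*12007) = -((2 - 1*(-6916)) - 1*12007) = -((2 + 6916) - 12007) = -(6918 - 12007) = -1*(-5089) = 5089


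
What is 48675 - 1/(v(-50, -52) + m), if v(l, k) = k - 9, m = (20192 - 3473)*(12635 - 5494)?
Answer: 5811323728649/119390318 ≈ 48675.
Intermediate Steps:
m = 119390379 (m = 16719*7141 = 119390379)
v(l, k) = -9 + k
48675 - 1/(v(-50, -52) + m) = 48675 - 1/((-9 - 52) + 119390379) = 48675 - 1/(-61 + 119390379) = 48675 - 1/119390318 = 5811323728649/119390318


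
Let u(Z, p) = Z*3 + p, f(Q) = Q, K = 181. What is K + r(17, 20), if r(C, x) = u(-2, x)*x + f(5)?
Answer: 466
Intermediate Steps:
u(Z, p) = p + 3*Z (u(Z, p) = 3*Z + p = p + 3*Z)
r(C, x) = 5 + x*(-6 + x) (r(C, x) = (x + 3*(-2))*x + 5 = (x - 6)*x + 5 = (-6 + x)*x + 5 = x*(-6 + x) + 5 = 5 + x*(-6 + x))
K + r(17, 20) = 181 + (5 + 20*(-6 + 20)) = 181 + (5 + 20*14) = 181 + (5 + 280) = 181 + 285 = 466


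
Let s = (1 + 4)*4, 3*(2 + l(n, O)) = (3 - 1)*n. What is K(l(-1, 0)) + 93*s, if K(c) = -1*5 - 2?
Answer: 1853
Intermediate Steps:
l(n, O) = -2 + 2*n/3 (l(n, O) = -2 + ((3 - 1)*n)/3 = -2 + (2*n)/3 = -2 + 2*n/3)
s = 20 (s = 5*4 = 20)
K(c) = -7 (K(c) = -5 - 2 = -7)
K(l(-1, 0)) + 93*s = -7 + 93*20 = -7 + 1860 = 1853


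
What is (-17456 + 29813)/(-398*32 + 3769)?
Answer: -4119/2989 ≈ -1.3781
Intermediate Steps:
(-17456 + 29813)/(-398*32 + 3769) = 12357/(-12736 + 3769) = 12357/(-8967) = 12357*(-1/8967) = -4119/2989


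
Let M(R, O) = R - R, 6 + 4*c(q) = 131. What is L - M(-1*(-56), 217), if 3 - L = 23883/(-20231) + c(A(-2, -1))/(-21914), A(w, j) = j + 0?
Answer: 7416122731/1773368536 ≈ 4.1819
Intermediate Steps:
A(w, j) = j
c(q) = 125/4 (c(q) = -3/2 + (¼)*131 = -3/2 + 131/4 = 125/4)
M(R, O) = 0
L = 7416122731/1773368536 (L = 3 - (23883/(-20231) + (125/4)/(-21914)) = 3 - (23883*(-1/20231) + (125/4)*(-1/21914)) = 3 - (-23883/20231 - 125/87656) = 3 - 1*(-2096017123/1773368536) = 3 + 2096017123/1773368536 = 7416122731/1773368536 ≈ 4.1819)
L - M(-1*(-56), 217) = 7416122731/1773368536 - 1*0 = 7416122731/1773368536 + 0 = 7416122731/1773368536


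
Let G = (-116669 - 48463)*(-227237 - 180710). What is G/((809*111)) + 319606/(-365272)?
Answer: 4101092928241649/5466843388 ≈ 7.5018e+5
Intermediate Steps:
G = 67365104004 (G = -165132*(-407947) = 67365104004)
G/((809*111)) + 319606/(-365272) = 67365104004/((809*111)) + 319606/(-365272) = 67365104004/89799 + 319606*(-1/365272) = 67365104004*(1/89799) - 159803/182636 = 22455034668/29933 - 159803/182636 = 4101092928241649/5466843388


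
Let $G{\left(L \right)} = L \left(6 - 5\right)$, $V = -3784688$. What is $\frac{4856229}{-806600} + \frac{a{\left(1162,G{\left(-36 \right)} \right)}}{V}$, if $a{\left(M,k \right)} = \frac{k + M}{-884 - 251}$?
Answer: $- \frac{130378236138937}{21655298761300} \approx -6.0206$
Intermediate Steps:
$G{\left(L \right)} = L$ ($G{\left(L \right)} = L 1 = L$)
$a{\left(M,k \right)} = - \frac{M}{1135} - \frac{k}{1135}$ ($a{\left(M,k \right)} = \frac{M + k}{-1135} = \left(M + k\right) \left(- \frac{1}{1135}\right) = - \frac{M}{1135} - \frac{k}{1135}$)
$\frac{4856229}{-806600} + \frac{a{\left(1162,G{\left(-36 \right)} \right)}}{V} = \frac{4856229}{-806600} + \frac{\left(- \frac{1}{1135}\right) 1162 - - \frac{36}{1135}}{-3784688} = 4856229 \left(- \frac{1}{806600}\right) + \left(- \frac{1162}{1135} + \frac{36}{1135}\right) \left(- \frac{1}{3784688}\right) = - \frac{4856229}{806600} - - \frac{563}{2147810440} = - \frac{4856229}{806600} + \frac{563}{2147810440} = - \frac{130378236138937}{21655298761300}$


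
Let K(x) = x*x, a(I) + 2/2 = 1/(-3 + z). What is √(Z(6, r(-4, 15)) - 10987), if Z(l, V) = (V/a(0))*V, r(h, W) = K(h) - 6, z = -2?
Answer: I*√99633/3 ≈ 105.22*I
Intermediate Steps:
a(I) = -6/5 (a(I) = -1 + 1/(-3 - 2) = -1 + 1/(-5) = -1 - ⅕ = -6/5)
K(x) = x²
r(h, W) = -6 + h² (r(h, W) = h² - 6 = -6 + h²)
Z(l, V) = -5*V²/6 (Z(l, V) = (V/(-6/5))*V = (V*(-⅚))*V = (-5*V/6)*V = -5*V²/6)
√(Z(6, r(-4, 15)) - 10987) = √(-5*(-6 + (-4)²)²/6 - 10987) = √(-5*(-6 + 16)²/6 - 10987) = √(-⅚*10² - 10987) = √(-⅚*100 - 10987) = √(-250/3 - 10987) = √(-33211/3) = I*√99633/3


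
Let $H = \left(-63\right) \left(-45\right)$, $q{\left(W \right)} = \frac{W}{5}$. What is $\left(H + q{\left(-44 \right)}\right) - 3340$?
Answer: $- \frac{2569}{5} \approx -513.8$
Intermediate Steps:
$q{\left(W \right)} = \frac{W}{5}$ ($q{\left(W \right)} = W \frac{1}{5} = \frac{W}{5}$)
$H = 2835$
$\left(H + q{\left(-44 \right)}\right) - 3340 = \left(2835 + \frac{1}{5} \left(-44\right)\right) - 3340 = \left(2835 - \frac{44}{5}\right) - 3340 = \frac{14131}{5} - 3340 = - \frac{2569}{5}$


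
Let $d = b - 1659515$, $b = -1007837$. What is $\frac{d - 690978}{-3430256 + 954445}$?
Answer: $\frac{3358330}{2475811} \approx 1.3565$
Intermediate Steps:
$d = -2667352$ ($d = -1007837 - 1659515 = -2667352$)
$\frac{d - 690978}{-3430256 + 954445} = \frac{-2667352 - 690978}{-3430256 + 954445} = - \frac{3358330}{-2475811} = \left(-3358330\right) \left(- \frac{1}{2475811}\right) = \frac{3358330}{2475811}$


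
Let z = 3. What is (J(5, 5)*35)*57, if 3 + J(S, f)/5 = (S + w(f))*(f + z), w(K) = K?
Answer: 768075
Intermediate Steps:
J(S, f) = -15 + 5*(3 + f)*(S + f) (J(S, f) = -15 + 5*((S + f)*(f + 3)) = -15 + 5*((S + f)*(3 + f)) = -15 + 5*((3 + f)*(S + f)) = -15 + 5*(3 + f)*(S + f))
(J(5, 5)*35)*57 = ((-15 + 5*5² + 15*5 + 15*5 + 5*5*5)*35)*57 = ((-15 + 5*25 + 75 + 75 + 125)*35)*57 = ((-15 + 125 + 75 + 75 + 125)*35)*57 = (385*35)*57 = 13475*57 = 768075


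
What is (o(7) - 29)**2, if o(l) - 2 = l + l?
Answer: 169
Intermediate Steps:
o(l) = 2 + 2*l (o(l) = 2 + (l + l) = 2 + 2*l)
(o(7) - 29)**2 = ((2 + 2*7) - 29)**2 = ((2 + 14) - 29)**2 = (16 - 29)**2 = (-13)**2 = 169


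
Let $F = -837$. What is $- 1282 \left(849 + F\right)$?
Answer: $-15384$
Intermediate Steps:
$- 1282 \left(849 + F\right) = - 1282 \left(849 - 837\right) = \left(-1282\right) 12 = -15384$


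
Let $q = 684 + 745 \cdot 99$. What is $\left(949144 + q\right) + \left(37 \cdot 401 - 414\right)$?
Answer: $1038006$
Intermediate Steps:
$q = 74439$ ($q = 684 + 73755 = 74439$)
$\left(949144 + q\right) + \left(37 \cdot 401 - 414\right) = \left(949144 + 74439\right) + \left(37 \cdot 401 - 414\right) = 1023583 + \left(14837 - 414\right) = 1023583 + 14423 = 1038006$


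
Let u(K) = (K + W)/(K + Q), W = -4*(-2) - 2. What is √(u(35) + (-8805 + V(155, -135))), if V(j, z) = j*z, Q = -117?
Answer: I*√118922/2 ≈ 172.43*I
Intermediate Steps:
W = 6 (W = 8 - 2 = 6)
u(K) = (6 + K)/(-117 + K) (u(K) = (K + 6)/(K - 117) = (6 + K)/(-117 + K))
√(u(35) + (-8805 + V(155, -135))) = √((6 + 35)/(-117 + 35) + (-8805 + 155*(-135))) = √(41/(-82) + (-8805 - 20925)) = √(-1/82*41 - 29730) = √(-½ - 29730) = √(-59461/2) = I*√118922/2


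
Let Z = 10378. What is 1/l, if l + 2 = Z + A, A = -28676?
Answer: -1/18300 ≈ -5.4645e-5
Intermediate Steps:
l = -18300 (l = -2 + (10378 - 28676) = -2 - 18298 = -18300)
1/l = 1/(-18300) = -1/18300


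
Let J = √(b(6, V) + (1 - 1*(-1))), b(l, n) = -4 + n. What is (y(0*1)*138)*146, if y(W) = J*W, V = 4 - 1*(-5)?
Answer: 0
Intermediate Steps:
V = 9 (V = 4 + 5 = 9)
J = √7 (J = √((-4 + 9) + (1 - 1*(-1))) = √(5 + (1 + 1)) = √(5 + 2) = √7 ≈ 2.6458)
y(W) = W*√7 (y(W) = √7*W = W*√7)
(y(0*1)*138)*146 = (((0*1)*√7)*138)*146 = ((0*√7)*138)*146 = (0*138)*146 = 0*146 = 0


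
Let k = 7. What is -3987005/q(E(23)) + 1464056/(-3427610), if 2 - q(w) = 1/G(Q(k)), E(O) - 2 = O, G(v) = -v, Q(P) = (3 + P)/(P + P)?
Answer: -34164757964601/29134685 ≈ -1.1726e+6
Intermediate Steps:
Q(P) = (3 + P)/(2*P) (Q(P) = (3 + P)/((2*P)) = (3 + P)*(1/(2*P)) = (3 + P)/(2*P))
E(O) = 2 + O
q(w) = 17/5 (q(w) = 2 - 1/((-(3 + 7)/(2*7))) = 2 - 1/((-10/(2*7))) = 2 - 1/((-1*5/7)) = 2 - 1/(-5/7) = 2 - 1*(-7/5) = 2 + 7/5 = 17/5)
-3987005/q(E(23)) + 1464056/(-3427610) = -3987005/17/5 + 1464056/(-3427610) = -3987005*5/17 + 1464056*(-1/3427610) = -19935025/17 - 732028/1713805 = -34164757964601/29134685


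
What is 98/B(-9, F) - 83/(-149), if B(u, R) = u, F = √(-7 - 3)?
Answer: -13855/1341 ≈ -10.332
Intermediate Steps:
F = I*√10 (F = √(-10) = I*√10 ≈ 3.1623*I)
98/B(-9, F) - 83/(-149) = 98/(-9) - 83/(-149) = 98*(-⅑) - 83*(-1/149) = -98/9 + 83/149 = -13855/1341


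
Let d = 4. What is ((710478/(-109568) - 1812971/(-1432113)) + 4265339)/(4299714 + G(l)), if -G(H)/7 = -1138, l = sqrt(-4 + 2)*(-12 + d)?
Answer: 1262810470400513/1275347648200704 ≈ 0.99017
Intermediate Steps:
l = -8*I*sqrt(2) (l = sqrt(-4 + 2)*(-12 + 4) = sqrt(-2)*(-8) = (I*sqrt(2))*(-8) = -8*I*sqrt(2) ≈ -11.314*I)
G(H) = 7966 (G(H) = -7*(-1138) = 7966)
((710478/(-109568) - 1812971/(-1432113)) + 4265339)/(4299714 + G(l)) = ((710478/(-109568) - 1812971/(-1432113)) + 4265339)/(4299714 + 7966) = ((710478*(-1/109568) - 1812971*(-1/1432113)) + 4265339)/4307680 = ((-355239/54784 + 34207/27021) + 4265339)*(1/4307680) = (-7724916731/1480318464 + 4265339)*(1/4307680) = (6314052352002565/1480318464)*(1/4307680) = 1262810470400513/1275347648200704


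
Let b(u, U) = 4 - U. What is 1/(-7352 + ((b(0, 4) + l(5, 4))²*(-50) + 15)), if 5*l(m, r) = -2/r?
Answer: -2/14675 ≈ -0.00013629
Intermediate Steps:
l(m, r) = -2/(5*r) (l(m, r) = (-2/r)/5 = -2/(5*r))
1/(-7352 + ((b(0, 4) + l(5, 4))²*(-50) + 15)) = 1/(-7352 + (((4 - 1*4) - ⅖/4)²*(-50) + 15)) = 1/(-7352 + (((4 - 4) - ⅖*¼)²*(-50) + 15)) = 1/(-7352 + ((0 - ⅒)²*(-50) + 15)) = 1/(-7352 + ((-⅒)²*(-50) + 15)) = 1/(-7352 + ((1/100)*(-50) + 15)) = 1/(-7352 + (-½ + 15)) = 1/(-7352 + 29/2) = 1/(-14675/2) = -2/14675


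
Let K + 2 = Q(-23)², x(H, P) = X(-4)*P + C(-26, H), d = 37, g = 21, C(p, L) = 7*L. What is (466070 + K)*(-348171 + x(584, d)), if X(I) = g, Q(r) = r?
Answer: -160185549682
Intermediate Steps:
X(I) = 21
x(H, P) = 7*H + 21*P (x(H, P) = 21*P + 7*H = 7*H + 21*P)
K = 527 (K = -2 + (-23)² = -2 + 529 = 527)
(466070 + K)*(-348171 + x(584, d)) = (466070 + 527)*(-348171 + (7*584 + 21*37)) = 466597*(-348171 + (4088 + 777)) = 466597*(-348171 + 4865) = 466597*(-343306) = -160185549682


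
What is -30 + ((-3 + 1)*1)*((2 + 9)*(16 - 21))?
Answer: 80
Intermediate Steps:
-30 + ((-3 + 1)*1)*((2 + 9)*(16 - 21)) = -30 + (-2*1)*(11*(-5)) = -30 - 2*(-55) = -30 + 110 = 80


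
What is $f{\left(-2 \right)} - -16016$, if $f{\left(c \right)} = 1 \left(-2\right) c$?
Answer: $16020$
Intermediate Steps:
$f{\left(c \right)} = - 2 c$
$f{\left(-2 \right)} - -16016 = \left(-2\right) \left(-2\right) - -16016 = 4 + 16016 = 16020$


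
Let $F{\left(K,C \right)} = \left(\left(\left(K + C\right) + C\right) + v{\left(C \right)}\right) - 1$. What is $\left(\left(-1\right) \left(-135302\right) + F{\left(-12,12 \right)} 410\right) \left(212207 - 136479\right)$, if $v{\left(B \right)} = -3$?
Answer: $10494537696$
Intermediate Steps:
$F{\left(K,C \right)} = -4 + K + 2 C$ ($F{\left(K,C \right)} = \left(\left(\left(K + C\right) + C\right) - 3\right) - 1 = \left(\left(\left(C + K\right) + C\right) - 3\right) - 1 = \left(\left(K + 2 C\right) - 3\right) - 1 = \left(-3 + K + 2 C\right) - 1 = -4 + K + 2 C$)
$\left(\left(-1\right) \left(-135302\right) + F{\left(-12,12 \right)} 410\right) \left(212207 - 136479\right) = \left(\left(-1\right) \left(-135302\right) + \left(-4 - 12 + 2 \cdot 12\right) 410\right) \left(212207 - 136479\right) = \left(135302 + \left(-4 - 12 + 24\right) 410\right) 75728 = \left(135302 + 8 \cdot 410\right) 75728 = \left(135302 + 3280\right) 75728 = 138582 \cdot 75728 = 10494537696$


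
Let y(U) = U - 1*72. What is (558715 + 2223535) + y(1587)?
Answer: 2783765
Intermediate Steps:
y(U) = -72 + U (y(U) = U - 72 = -72 + U)
(558715 + 2223535) + y(1587) = (558715 + 2223535) + (-72 + 1587) = 2782250 + 1515 = 2783765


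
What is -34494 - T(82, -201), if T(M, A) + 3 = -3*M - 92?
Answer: -34153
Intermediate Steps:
T(M, A) = -95 - 3*M (T(M, A) = -3 + (-3*M - 92) = -3 + (-92 - 3*M) = -95 - 3*M)
-34494 - T(82, -201) = -34494 - (-95 - 3*82) = -34494 - (-95 - 246) = -34494 - 1*(-341) = -34494 + 341 = -34153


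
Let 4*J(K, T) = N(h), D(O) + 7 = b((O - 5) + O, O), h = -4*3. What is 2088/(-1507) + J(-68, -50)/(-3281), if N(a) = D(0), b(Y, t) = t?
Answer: -27392363/19777868 ≈ -1.3850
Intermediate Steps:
h = -12
D(O) = -7 + O
N(a) = -7 (N(a) = -7 + 0 = -7)
J(K, T) = -7/4 (J(K, T) = (¼)*(-7) = -7/4)
2088/(-1507) + J(-68, -50)/(-3281) = 2088/(-1507) - 7/4/(-3281) = 2088*(-1/1507) - 7/4*(-1/3281) = -2088/1507 + 7/13124 = -27392363/19777868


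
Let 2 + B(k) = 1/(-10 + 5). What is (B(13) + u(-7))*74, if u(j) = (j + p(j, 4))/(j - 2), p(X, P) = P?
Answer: -2072/15 ≈ -138.13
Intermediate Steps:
B(k) = -11/5 (B(k) = -2 + 1/(-10 + 5) = -2 + 1/(-5) = -2 - ⅕ = -11/5)
u(j) = (4 + j)/(-2 + j) (u(j) = (j + 4)/(j - 2) = (4 + j)/(-2 + j))
(B(13) + u(-7))*74 = (-11/5 + (4 - 7)/(-2 - 7))*74 = (-11/5 - 3/(-9))*74 = (-11/5 - ⅑*(-3))*74 = (-11/5 + ⅓)*74 = -28/15*74 = -2072/15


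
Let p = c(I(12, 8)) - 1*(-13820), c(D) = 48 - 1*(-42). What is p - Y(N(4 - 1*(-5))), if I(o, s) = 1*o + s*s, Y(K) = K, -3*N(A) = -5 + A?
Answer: 41734/3 ≈ 13911.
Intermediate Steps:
N(A) = 5/3 - A/3 (N(A) = -(-5 + A)/3 = 5/3 - A/3)
I(o, s) = o + s²
c(D) = 90 (c(D) = 48 + 42 = 90)
p = 13910 (p = 90 - 1*(-13820) = 90 + 13820 = 13910)
p - Y(N(4 - 1*(-5))) = 13910 - (5/3 - (4 - 1*(-5))/3) = 13910 - (5/3 - (4 + 5)/3) = 13910 - (5/3 - ⅓*9) = 13910 - (5/3 - 3) = 13910 - 1*(-4/3) = 13910 + 4/3 = 41734/3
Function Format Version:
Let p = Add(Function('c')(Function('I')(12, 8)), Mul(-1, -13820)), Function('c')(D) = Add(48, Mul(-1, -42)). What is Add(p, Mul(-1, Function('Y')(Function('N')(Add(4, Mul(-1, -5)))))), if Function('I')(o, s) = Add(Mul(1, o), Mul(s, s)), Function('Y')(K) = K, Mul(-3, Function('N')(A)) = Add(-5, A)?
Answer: Rational(41734, 3) ≈ 13911.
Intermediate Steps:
Function('N')(A) = Add(Rational(5, 3), Mul(Rational(-1, 3), A)) (Function('N')(A) = Mul(Rational(-1, 3), Add(-5, A)) = Add(Rational(5, 3), Mul(Rational(-1, 3), A)))
Function('I')(o, s) = Add(o, Pow(s, 2))
Function('c')(D) = 90 (Function('c')(D) = Add(48, 42) = 90)
p = 13910 (p = Add(90, Mul(-1, -13820)) = Add(90, 13820) = 13910)
Add(p, Mul(-1, Function('Y')(Function('N')(Add(4, Mul(-1, -5)))))) = Add(13910, Mul(-1, Add(Rational(5, 3), Mul(Rational(-1, 3), Add(4, Mul(-1, -5)))))) = Add(13910, Mul(-1, Add(Rational(5, 3), Mul(Rational(-1, 3), Add(4, 5))))) = Add(13910, Mul(-1, Add(Rational(5, 3), Mul(Rational(-1, 3), 9)))) = Add(13910, Mul(-1, Add(Rational(5, 3), -3))) = Add(13910, Mul(-1, Rational(-4, 3))) = Add(13910, Rational(4, 3)) = Rational(41734, 3)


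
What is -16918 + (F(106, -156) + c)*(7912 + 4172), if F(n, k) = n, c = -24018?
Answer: -288969526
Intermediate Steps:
-16918 + (F(106, -156) + c)*(7912 + 4172) = -16918 + (106 - 24018)*(7912 + 4172) = -16918 - 23912*12084 = -16918 - 288952608 = -288969526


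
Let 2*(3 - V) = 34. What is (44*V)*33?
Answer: -20328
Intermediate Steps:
V = -14 (V = 3 - ½*34 = 3 - 17 = -14)
(44*V)*33 = (44*(-14))*33 = -616*33 = -20328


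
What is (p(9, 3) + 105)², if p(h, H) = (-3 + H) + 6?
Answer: 12321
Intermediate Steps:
p(h, H) = 3 + H
(p(9, 3) + 105)² = ((3 + 3) + 105)² = (6 + 105)² = 111² = 12321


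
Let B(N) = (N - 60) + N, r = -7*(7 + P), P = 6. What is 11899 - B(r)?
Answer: 12141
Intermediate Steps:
r = -91 (r = -7*(7 + 6) = -7*13 = -91)
B(N) = -60 + 2*N (B(N) = (-60 + N) + N = -60 + 2*N)
11899 - B(r) = 11899 - (-60 + 2*(-91)) = 11899 - (-60 - 182) = 11899 - 1*(-242) = 11899 + 242 = 12141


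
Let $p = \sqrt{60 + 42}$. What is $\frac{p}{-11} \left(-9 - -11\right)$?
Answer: $- \frac{2 \sqrt{102}}{11} \approx -1.8363$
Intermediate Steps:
$p = \sqrt{102} \approx 10.1$
$\frac{p}{-11} \left(-9 - -11\right) = \frac{\sqrt{102}}{-11} \left(-9 - -11\right) = \sqrt{102} \left(- \frac{1}{11}\right) \left(-9 + 11\right) = - \frac{\sqrt{102}}{11} \cdot 2 = - \frac{2 \sqrt{102}}{11}$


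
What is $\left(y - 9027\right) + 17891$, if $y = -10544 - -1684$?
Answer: $4$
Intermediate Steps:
$y = -8860$ ($y = -10544 + 1684 = -8860$)
$\left(y - 9027\right) + 17891 = \left(-8860 - 9027\right) + 17891 = -17887 + 17891 = 4$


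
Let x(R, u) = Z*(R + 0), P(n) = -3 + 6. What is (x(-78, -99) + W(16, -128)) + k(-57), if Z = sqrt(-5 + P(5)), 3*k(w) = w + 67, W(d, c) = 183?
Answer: 559/3 - 78*I*sqrt(2) ≈ 186.33 - 110.31*I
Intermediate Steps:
P(n) = 3
k(w) = 67/3 + w/3 (k(w) = (w + 67)/3 = (67 + w)/3 = 67/3 + w/3)
Z = I*sqrt(2) (Z = sqrt(-5 + 3) = sqrt(-2) = I*sqrt(2) ≈ 1.4142*I)
x(R, u) = I*R*sqrt(2) (x(R, u) = (I*sqrt(2))*(R + 0) = (I*sqrt(2))*R = I*R*sqrt(2))
(x(-78, -99) + W(16, -128)) + k(-57) = (I*(-78)*sqrt(2) + 183) + (67/3 + (1/3)*(-57)) = (-78*I*sqrt(2) + 183) + (67/3 - 19) = (183 - 78*I*sqrt(2)) + 10/3 = 559/3 - 78*I*sqrt(2)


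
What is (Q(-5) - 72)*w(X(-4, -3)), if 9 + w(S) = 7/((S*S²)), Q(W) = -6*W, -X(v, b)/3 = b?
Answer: 91756/243 ≈ 377.60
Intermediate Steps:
X(v, b) = -3*b
w(S) = -9 + 7/S³ (w(S) = -9 + 7/((S*S²)) = -9 + 7/(S³) = -9 + 7/S³)
(Q(-5) - 72)*w(X(-4, -3)) = (-6*(-5) - 72)*(-9 + 7/(-3*(-3))³) = (30 - 72)*(-9 + 7/9³) = -42*(-9 + 7*(1/729)) = -42*(-9 + 7/729) = -42*(-6554/729) = 91756/243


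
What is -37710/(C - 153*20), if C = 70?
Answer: 3771/299 ≈ 12.612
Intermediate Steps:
-37710/(C - 153*20) = -37710/(70 - 153*20) = -37710/(70 - 3060) = -37710/(-2990) = -37710*(-1/2990) = 3771/299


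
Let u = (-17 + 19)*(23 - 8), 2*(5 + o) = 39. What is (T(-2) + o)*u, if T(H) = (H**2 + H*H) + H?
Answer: 615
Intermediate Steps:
o = 29/2 (o = -5 + (1/2)*39 = -5 + 39/2 = 29/2 ≈ 14.500)
u = 30 (u = 2*15 = 30)
T(H) = H + 2*H**2 (T(H) = (H**2 + H**2) + H = 2*H**2 + H = H + 2*H**2)
(T(-2) + o)*u = (-2*(1 + 2*(-2)) + 29/2)*30 = (-2*(1 - 4) + 29/2)*30 = (-2*(-3) + 29/2)*30 = (6 + 29/2)*30 = (41/2)*30 = 615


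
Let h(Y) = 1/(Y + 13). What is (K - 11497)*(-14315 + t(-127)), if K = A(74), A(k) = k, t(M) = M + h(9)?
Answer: 3629349829/22 ≈ 1.6497e+8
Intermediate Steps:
h(Y) = 1/(13 + Y)
t(M) = 1/22 + M (t(M) = M + 1/(13 + 9) = M + 1/22 = 1/22 + M)
K = 74
(K - 11497)*(-14315 + t(-127)) = (74 - 11497)*(-14315 + (1/22 - 127)) = -11423*(-14315 - 2793/22) = -11423*(-317723/22) = 3629349829/22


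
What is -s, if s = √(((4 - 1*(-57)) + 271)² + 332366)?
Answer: -√442590 ≈ -665.27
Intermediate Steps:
s = √442590 (s = √(((4 + 57) + 271)² + 332366) = √((61 + 271)² + 332366) = √(332² + 332366) = √(110224 + 332366) = √442590 ≈ 665.27)
-s = -√442590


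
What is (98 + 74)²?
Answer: 29584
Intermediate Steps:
(98 + 74)² = 172² = 29584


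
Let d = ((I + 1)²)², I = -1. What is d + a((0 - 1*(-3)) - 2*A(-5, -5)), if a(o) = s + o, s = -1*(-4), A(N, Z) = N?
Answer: 17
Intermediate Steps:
s = 4
a(o) = 4 + o
d = 0 (d = ((-1 + 1)²)² = (0²)² = 0² = 0)
d + a((0 - 1*(-3)) - 2*A(-5, -5)) = 0 + (4 + ((0 - 1*(-3)) - 2*(-5))) = 0 + (4 + ((0 + 3) + 10)) = 0 + (4 + (3 + 10)) = 0 + (4 + 13) = 0 + 17 = 17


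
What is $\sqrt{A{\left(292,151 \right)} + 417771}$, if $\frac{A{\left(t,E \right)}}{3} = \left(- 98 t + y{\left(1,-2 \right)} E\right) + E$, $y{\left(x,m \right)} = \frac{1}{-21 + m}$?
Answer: $\frac{3 \sqrt{19535165}}{23} \approx 576.5$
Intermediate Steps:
$A{\left(t,E \right)} = - 294 t + \frac{66 E}{23}$ ($A{\left(t,E \right)} = 3 \left(\left(- 98 t + \frac{E}{-21 - 2}\right) + E\right) = 3 \left(\left(- 98 t + \frac{E}{-23}\right) + E\right) = 3 \left(\left(- 98 t - \frac{E}{23}\right) + E\right) = 3 \left(- 98 t + \frac{22 E}{23}\right) = - 294 t + \frac{66 E}{23}$)
$\sqrt{A{\left(292,151 \right)} + 417771} = \sqrt{\left(\left(-294\right) 292 + \frac{66}{23} \cdot 151\right) + 417771} = \sqrt{\left(-85848 + \frac{9966}{23}\right) + 417771} = \sqrt{- \frac{1964538}{23} + 417771} = \sqrt{\frac{7644195}{23}} = \frac{3 \sqrt{19535165}}{23}$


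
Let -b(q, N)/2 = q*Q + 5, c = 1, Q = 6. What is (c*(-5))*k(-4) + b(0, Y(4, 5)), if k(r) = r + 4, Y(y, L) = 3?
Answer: -10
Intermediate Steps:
k(r) = 4 + r
b(q, N) = -10 - 12*q (b(q, N) = -2*(q*6 + 5) = -2*(6*q + 5) = -2*(5 + 6*q) = -10 - 12*q)
(c*(-5))*k(-4) + b(0, Y(4, 5)) = (1*(-5))*(4 - 4) + (-10 - 12*0) = -5*0 + (-10 + 0) = 0 - 10 = -10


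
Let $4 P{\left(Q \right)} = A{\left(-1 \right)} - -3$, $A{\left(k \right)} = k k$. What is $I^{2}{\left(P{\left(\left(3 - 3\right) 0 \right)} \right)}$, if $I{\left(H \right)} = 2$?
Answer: $4$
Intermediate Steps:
$A{\left(k \right)} = k^{2}$
$P{\left(Q \right)} = 1$ ($P{\left(Q \right)} = \frac{\left(-1\right)^{2} - -3}{4} = \frac{1 + 3}{4} = \frac{1}{4} \cdot 4 = 1$)
$I^{2}{\left(P{\left(\left(3 - 3\right) 0 \right)} \right)} = 2^{2} = 4$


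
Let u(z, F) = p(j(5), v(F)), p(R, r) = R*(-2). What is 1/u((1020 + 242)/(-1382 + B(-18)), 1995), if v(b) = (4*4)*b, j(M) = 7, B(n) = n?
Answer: -1/14 ≈ -0.071429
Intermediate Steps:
v(b) = 16*b
p(R, r) = -2*R
u(z, F) = -14 (u(z, F) = -2*7 = -14)
1/u((1020 + 242)/(-1382 + B(-18)), 1995) = 1/(-14) = -1/14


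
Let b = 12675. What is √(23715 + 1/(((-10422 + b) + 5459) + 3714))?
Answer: √3096075694766/11426 ≈ 154.00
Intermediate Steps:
√(23715 + 1/(((-10422 + b) + 5459) + 3714)) = √(23715 + 1/(((-10422 + 12675) + 5459) + 3714)) = √(23715 + 1/((2253 + 5459) + 3714)) = √(23715 + 1/(7712 + 3714)) = √(23715 + 1/11426) = √(270967591/11426) = √3096075694766/11426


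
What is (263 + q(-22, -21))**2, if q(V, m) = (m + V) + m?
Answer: 39601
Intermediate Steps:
q(V, m) = V + 2*m (q(V, m) = (V + m) + m = V + 2*m)
(263 + q(-22, -21))**2 = (263 + (-22 + 2*(-21)))**2 = (263 + (-22 - 42))**2 = (263 - 64)**2 = 199**2 = 39601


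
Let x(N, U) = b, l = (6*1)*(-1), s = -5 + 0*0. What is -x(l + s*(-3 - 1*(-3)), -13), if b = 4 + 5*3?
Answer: -19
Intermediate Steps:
s = -5 (s = -5 + 0 = -5)
l = -6 (l = 6*(-1) = -6)
b = 19 (b = 4 + 15 = 19)
x(N, U) = 19
-x(l + s*(-3 - 1*(-3)), -13) = -1*19 = -19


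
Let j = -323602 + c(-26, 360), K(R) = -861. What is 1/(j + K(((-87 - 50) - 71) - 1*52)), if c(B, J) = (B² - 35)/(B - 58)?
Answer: -84/27255533 ≈ -3.0819e-6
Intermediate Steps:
c(B, J) = (-35 + B²)/(-58 + B)
j = -27183209/84 (j = -323602 + (-35 + (-26)²)/(-58 - 26) = -323602 + (-35 + 676)/(-84) = -323602 - 1/84*641 = -323602 - 641/84 = -27183209/84 ≈ -3.2361e+5)
1/(j + K(((-87 - 50) - 71) - 1*52)) = 1/(-27183209/84 - 861) = 1/(-27255533/84) = -84/27255533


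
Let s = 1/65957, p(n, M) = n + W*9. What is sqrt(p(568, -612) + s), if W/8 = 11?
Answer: sqrt(5916443220597)/65957 ≈ 36.878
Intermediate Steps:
W = 88 (W = 8*11 = 88)
p(n, M) = 792 + n (p(n, M) = n + 88*9 = n + 792 = 792 + n)
s = 1/65957 ≈ 1.5161e-5
sqrt(p(568, -612) + s) = sqrt((792 + 568) + 1/65957) = sqrt(1360 + 1/65957) = sqrt(89701521/65957) = sqrt(5916443220597)/65957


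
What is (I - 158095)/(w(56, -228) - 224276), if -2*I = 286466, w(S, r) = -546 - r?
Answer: 150664/112297 ≈ 1.3417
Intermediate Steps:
I = -143233 (I = -½*286466 = -143233)
(I - 158095)/(w(56, -228) - 224276) = (-143233 - 158095)/((-546 - 1*(-228)) - 224276) = -301328/((-546 + 228) - 224276) = -301328/(-318 - 224276) = -301328/(-224594) = -301328*(-1/224594) = 150664/112297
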